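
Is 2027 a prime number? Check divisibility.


Check divisors up to sqrt(2027) = 45.0222
No divisors found.
2027 is prime.

Yes, 2027 is prime


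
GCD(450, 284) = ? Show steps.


450 = 1 * 284 + 166
284 = 1 * 166 + 118
166 = 1 * 118 + 48
118 = 2 * 48 + 22
48 = 2 * 22 + 4
22 = 5 * 4 + 2
4 = 2 * 2 + 0
GCD = 2


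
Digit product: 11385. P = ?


1 × 1 × 3 × 8 × 5 = 120


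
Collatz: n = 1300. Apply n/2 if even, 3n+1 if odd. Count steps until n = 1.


1300 → 650 → 325 → 976 → 488 → 244 → 122 → 61 → 184 → 92 → 46 → 23 → 70 → 35 → 106 → 53 → 160 → 80 → 40 → 20 → 10 → 5 → 16 → 8 → 4 → 2 → 1
Total steps = 26

26 steps


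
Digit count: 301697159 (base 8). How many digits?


301697159 in base 8 = 2176704207
Number of digits = 10

10 digits (base 8)


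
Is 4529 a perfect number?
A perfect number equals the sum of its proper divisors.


Proper divisors of 4529: 1, 7, 647
Sum = 1 + 7 + 647 = 655

No, 4529 is not perfect (655 ≠ 4529)


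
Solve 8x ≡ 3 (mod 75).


GCD(8, 75) = 1, unique solution
a^(-1) mod 75 = 47
x = 47 * 3 mod 75 = 66

x ≡ 66 (mod 75)


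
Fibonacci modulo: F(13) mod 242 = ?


F(k) mod 242 for k=1..13:
1, 1, 2, 3, 5, 8, 13, 21, 34, 55, 89, 144, 233
F(13) mod 242 = 233


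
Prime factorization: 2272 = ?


2272 / 2 = 1136
1136 / 2 = 568
568 / 2 = 284
284 / 2 = 142
142 / 2 = 71
71 / 71 = 1
2272 = 2^5 × 71


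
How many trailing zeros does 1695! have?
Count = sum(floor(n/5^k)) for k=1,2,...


floor(1695/5) = 339
floor(1695/25) = 67
floor(1695/125) = 13
floor(1695/625) = 2
Total = 421

421 trailing zeros


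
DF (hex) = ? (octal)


DF (base 16) = 223 (decimal)
223 (decimal) = 337 (base 8)


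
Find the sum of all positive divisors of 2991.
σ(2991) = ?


Divisors of 2991: 1, 3, 997, 2991
Sum = 1 + 3 + 997 + 2991 = 3992

σ(2991) = 3992


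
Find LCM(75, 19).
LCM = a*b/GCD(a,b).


GCD(75, 19) = 1
LCM = 75*19/1 = 1425/1 = 1425

LCM = 1425


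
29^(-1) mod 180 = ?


Use the extended Euclidean algorithm on (180, 29); each row r = 180*s + 29*t:
r=180, s=1, t=0
r=29, s=0, t=1
q=6: r=6, s=1, t=-6   [180*(1) + 29*(-6) = 6]
q=4: r=5, s=-4, t=25   [180*(-4) + 29*(25) = 5]
q=1: r=1, s=5, t=-31   [180*(5) + 29*(-31) = 1]
q=5: r=0, s=-29, t=180   [180*(-29) + 29*(180) = 0]
GCD = 1 with t = -31, so 29*(-31) ≡ 1 (mod 180)
Inverse = -31 mod 180 = 149
Check: 29 * 149 = 4321 ≡ 1 (mod 180)

29^(-1) ≡ 149 (mod 180)


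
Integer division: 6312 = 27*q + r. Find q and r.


6312 = 27 * 233 + 21
Check: 6291 + 21 = 6312

q = 233, r = 21


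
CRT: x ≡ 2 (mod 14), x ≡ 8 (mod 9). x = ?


M = 14*9 = 126
M1 = M/14 = 9, M2 = M/9 = 14
M1^(-1) mod 14 = 11, M2^(-1) mod 9 = 2
x = 2*9*11 + 8*14*2 = 422
422 mod 126 = 44
Check: 44 mod 14 = 2 ✓, 44 mod 9 = 8 ✓

x ≡ 44 (mod 126)


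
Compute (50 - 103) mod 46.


50 - 103 = -53
-53 mod 46 = 39


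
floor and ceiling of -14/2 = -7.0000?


-14/2 = -7.0000
floor = -7
ceil = -7

floor = -7, ceil = -7


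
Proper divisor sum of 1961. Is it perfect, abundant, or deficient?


Proper divisors: 1, 37, 53
Sum = 1 + 37 + 53 = 91
91 < 1961 → deficient

s(1961) = 91 (deficient)


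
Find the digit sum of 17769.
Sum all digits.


1 + 7 + 7 + 6 + 9 = 30


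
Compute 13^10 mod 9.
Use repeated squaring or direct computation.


13^1 mod 9 = 4
13^2 mod 9 = 7
13^3 mod 9 = 1
13^4 mod 9 = 4
13^5 mod 9 = 7
13^6 mod 9 = 1
13^7 mod 9 = 4
13^8 mod 9 = 7
13^9 mod 9 = 1
13^10 mod 9 = 4


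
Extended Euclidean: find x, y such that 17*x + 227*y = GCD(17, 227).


Tabular extended Euclidean (each row: r = 17*s + 227*t):
r=17, s=1, t=0
r=227, s=0, t=1
q=0: r=17, s=1, t=0   [17*(1) + 227*(0) = 17]
q=13: r=6, s=-13, t=1   [17*(-13) + 227*(1) = 6]
q=2: r=5, s=27, t=-2   [17*(27) + 227*(-2) = 5]
q=1: r=1, s=-40, t=3   [17*(-40) + 227*(3) = 1]
q=5: r=0, s=227, t=-17   [17*(227) + 227*(-17) = 0]
GCD = 1; from the row with r=1: x=-40, y=3
Check: 17*(-40) + 227*(3) = -680 + 681 = 1

GCD = 1, x = -40, y = 3


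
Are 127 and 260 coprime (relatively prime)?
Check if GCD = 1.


Euclidean algorithm:
260 = 2 * 127 + 6
127 = 21 * 6 + 1
6 = 6 * 1 + 0
GCD(127, 260) = 1

Yes, coprime (GCD = 1)


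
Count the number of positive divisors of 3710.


3710 = 2^1 × 5^1 × 7^1 × 53^1
d(3710) = (1+1) × (1+1) × (1+1) × (1+1) = 16

16 divisors


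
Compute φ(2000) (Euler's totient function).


2000 = 2^4 × 5^3
Prime factors: 2, 5
φ(2000) = 2000 × (1-1/2) × (1-1/5)
= 2000 × 1/2 × 4/5 = 800

φ(2000) = 800


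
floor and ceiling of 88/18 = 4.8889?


88/18 = 4.8889
floor = 4
ceil = 5

floor = 4, ceil = 5


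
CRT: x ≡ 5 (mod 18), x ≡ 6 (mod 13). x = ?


M = 18*13 = 234
M1 = M/18 = 13, M2 = M/13 = 18
M1^(-1) mod 18 = 7, M2^(-1) mod 13 = 8
x = 5*13*7 + 6*18*8 = 1319
1319 mod 234 = 149
Check: 149 mod 18 = 5 ✓, 149 mod 13 = 6 ✓

x ≡ 149 (mod 234)


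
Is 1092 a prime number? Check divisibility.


1092 / 2 = 546 (exact division)
1092 is NOT prime.

No, 1092 is not prime


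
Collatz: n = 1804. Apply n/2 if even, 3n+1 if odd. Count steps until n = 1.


1804 → 902 → 451 → 1354 → 677 → 2032 → 1016 → 508 → 254 → 127 → 382 → 191 → 574 → 287 → 862 → 431 → 1294 → 647 → 1942 → 971 → 2914 → 1457 → 4372 → 2186 → 1093 → 3280 → 1640 → 820 → 410 → 205 → 616 → 308 → 154 → 77 → 232 → 116 → 58 → 29 → 88 → 44 → 22 → 11 → 34 → 17 → 52 → 26 → 13 → 40 → 20 → 10 → 5 → 16 → 8 → 4 → 2 → 1
Total steps = 55

55 steps


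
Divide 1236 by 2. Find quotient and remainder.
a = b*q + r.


1236 = 2 * 618 + 0
Check: 1236 + 0 = 1236

q = 618, r = 0


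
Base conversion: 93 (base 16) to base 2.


93 (base 16) = 147 (decimal)
147 (decimal) = 10010011 (base 2)


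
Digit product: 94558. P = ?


9 × 4 × 5 × 5 × 8 = 7200


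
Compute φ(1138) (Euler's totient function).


1138 = 2 × 569
Prime factors: 2, 569
φ(1138) = 1138 × (1-1/2) × (1-1/569)
= 1138 × 1/2 × 568/569 = 568

φ(1138) = 568


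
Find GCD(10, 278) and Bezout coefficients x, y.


Tabular extended Euclidean (each row: r = 10*s + 278*t):
r=10, s=1, t=0
r=278, s=0, t=1
q=0: r=10, s=1, t=0   [10*(1) + 278*(0) = 10]
q=27: r=8, s=-27, t=1   [10*(-27) + 278*(1) = 8]
q=1: r=2, s=28, t=-1   [10*(28) + 278*(-1) = 2]
q=4: r=0, s=-139, t=5   [10*(-139) + 278*(5) = 0]
GCD = 2; from the row with r=2: x=28, y=-1
Check: 10*(28) + 278*(-1) = 280 - 278 = 2

GCD = 2, x = 28, y = -1


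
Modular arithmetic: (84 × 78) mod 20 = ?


84 × 78 = 6552
6552 mod 20 = 12


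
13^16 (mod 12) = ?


13^1 mod 12 = 1
13^2 mod 12 = 1
13^3 mod 12 = 1
13^4 mod 12 = 1
13^5 mod 12 = 1
13^6 mod 12 = 1
13^7 mod 12 = 1
13^8 mod 12 = 1
13^9 mod 12 = 1
13^10 mod 12 = 1
13^11 mod 12 = 1
13^12 mod 12 = 1
13^13 mod 12 = 1
13^14 mod 12 = 1
13^15 mod 12 = 1
13^16 mod 12 = 1


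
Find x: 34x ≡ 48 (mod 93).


GCD(34, 93) = 1, unique solution
a^(-1) mod 93 = 52
x = 52 * 48 mod 93 = 78

x ≡ 78 (mod 93)


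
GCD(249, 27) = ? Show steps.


249 = 9 * 27 + 6
27 = 4 * 6 + 3
6 = 2 * 3 + 0
GCD = 3


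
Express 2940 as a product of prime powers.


2940 / 2 = 1470
1470 / 2 = 735
735 / 3 = 245
245 / 5 = 49
49 / 7 = 7
7 / 7 = 1
2940 = 2^2 × 3 × 5 × 7^2


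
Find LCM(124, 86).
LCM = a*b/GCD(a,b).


GCD(124, 86) = 2
LCM = 124*86/2 = 10664/2 = 5332

LCM = 5332


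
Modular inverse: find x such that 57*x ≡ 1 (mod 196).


Use the extended Euclidean algorithm on (196, 57); each row r = 196*s + 57*t:
r=196, s=1, t=0
r=57, s=0, t=1
q=3: r=25, s=1, t=-3   [196*(1) + 57*(-3) = 25]
q=2: r=7, s=-2, t=7   [196*(-2) + 57*(7) = 7]
q=3: r=4, s=7, t=-24   [196*(7) + 57*(-24) = 4]
q=1: r=3, s=-9, t=31   [196*(-9) + 57*(31) = 3]
q=1: r=1, s=16, t=-55   [196*(16) + 57*(-55) = 1]
q=3: r=0, s=-57, t=196   [196*(-57) + 57*(196) = 0]
GCD = 1 with t = -55, so 57*(-55) ≡ 1 (mod 196)
Inverse = -55 mod 196 = 141
Check: 57 * 141 = 8037 ≡ 1 (mod 196)

57^(-1) ≡ 141 (mod 196)


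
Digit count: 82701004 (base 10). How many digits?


82701004 has 8 digits in base 10
floor(log10(82701004)) + 1 = floor(7.9175) + 1 = 8

8 digits (base 10)


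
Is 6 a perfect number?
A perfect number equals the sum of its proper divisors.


Proper divisors of 6: 1, 2, 3
Sum = 1 + 2 + 3 = 6

Yes, 6 is perfect (6 = 6)


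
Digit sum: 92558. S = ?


9 + 2 + 5 + 5 + 8 = 29


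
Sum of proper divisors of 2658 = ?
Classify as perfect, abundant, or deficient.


Proper divisors: 1, 2, 3, 6, 443, 886, 1329
Sum = 1 + 2 + 3 + 6 + 443 + 886 + 1329 = 2670
2670 > 2658 → abundant

s(2658) = 2670 (abundant)


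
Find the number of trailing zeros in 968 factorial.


floor(968/5) = 193
floor(968/25) = 38
floor(968/125) = 7
floor(968/625) = 1
Total = 239

239 trailing zeros


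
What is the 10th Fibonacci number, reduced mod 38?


F(k) mod 38 for k=1..10:
1, 1, 2, 3, 5, 8, 13, 21, 34, 17
F(10) mod 38 = 17


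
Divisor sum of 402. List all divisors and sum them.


Divisors of 402: 1, 2, 3, 6, 67, 134, 201, 402
Sum = 1 + 2 + 3 + 6 + 67 + 134 + 201 + 402 = 816

σ(402) = 816


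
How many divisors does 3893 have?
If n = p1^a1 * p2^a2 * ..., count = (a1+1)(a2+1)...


3893 = 17^1 × 229^1
d(3893) = (1+1) × (1+1) = 4

4 divisors


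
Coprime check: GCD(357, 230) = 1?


Euclidean algorithm:
357 = 1 * 230 + 127
230 = 1 * 127 + 103
127 = 1 * 103 + 24
103 = 4 * 24 + 7
24 = 3 * 7 + 3
7 = 2 * 3 + 1
3 = 3 * 1 + 0
GCD(357, 230) = 1

Yes, coprime (GCD = 1)


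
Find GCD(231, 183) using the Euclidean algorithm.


231 = 1 * 183 + 48
183 = 3 * 48 + 39
48 = 1 * 39 + 9
39 = 4 * 9 + 3
9 = 3 * 3 + 0
GCD = 3


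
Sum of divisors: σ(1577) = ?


Divisors of 1577: 1, 19, 83, 1577
Sum = 1 + 19 + 83 + 1577 = 1680

σ(1577) = 1680


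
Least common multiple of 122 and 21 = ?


GCD(122, 21) = 1
LCM = 122*21/1 = 2562/1 = 2562

LCM = 2562


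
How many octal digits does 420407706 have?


420407706 in base 8 = 3103564632
Number of digits = 10

10 digits (base 8)


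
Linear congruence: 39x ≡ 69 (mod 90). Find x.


GCD(39, 90) = 3 divides 69
Divide: 13x ≡ 23 (mod 30)
x ≡ 11 (mod 30)


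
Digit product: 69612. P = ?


6 × 9 × 6 × 1 × 2 = 648


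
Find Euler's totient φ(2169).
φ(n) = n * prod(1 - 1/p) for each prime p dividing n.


2169 = 3^2 × 241
Prime factors: 3, 241
φ(2169) = 2169 × (1-1/3) × (1-1/241)
= 2169 × 2/3 × 240/241 = 1440

φ(2169) = 1440


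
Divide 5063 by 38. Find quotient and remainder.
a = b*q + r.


5063 = 38 * 133 + 9
Check: 5054 + 9 = 5063

q = 133, r = 9


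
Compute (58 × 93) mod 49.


58 × 93 = 5394
5394 mod 49 = 4


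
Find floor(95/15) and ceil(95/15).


95/15 = 6.3333
floor = 6
ceil = 7

floor = 6, ceil = 7


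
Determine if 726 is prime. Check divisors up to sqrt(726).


726 / 2 = 363 (exact division)
726 is NOT prime.

No, 726 is not prime


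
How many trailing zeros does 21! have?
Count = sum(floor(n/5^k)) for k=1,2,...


floor(21/5) = 4
Total = 4

4 trailing zeros


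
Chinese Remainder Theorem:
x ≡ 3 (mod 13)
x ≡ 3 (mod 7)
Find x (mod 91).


M = 13*7 = 91
M1 = M/13 = 7, M2 = M/7 = 13
M1^(-1) mod 13 = 2, M2^(-1) mod 7 = 6
x = 3*7*2 + 3*13*6 = 276
276 mod 91 = 3
Check: 3 mod 13 = 3 ✓, 3 mod 7 = 3 ✓

x ≡ 3 (mod 91)


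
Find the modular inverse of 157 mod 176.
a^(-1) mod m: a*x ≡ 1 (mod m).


Use the extended Euclidean algorithm on (176, 157); each row r = 176*s + 157*t:
r=176, s=1, t=0
r=157, s=0, t=1
q=1: r=19, s=1, t=-1   [176*(1) + 157*(-1) = 19]
q=8: r=5, s=-8, t=9   [176*(-8) + 157*(9) = 5]
q=3: r=4, s=25, t=-28   [176*(25) + 157*(-28) = 4]
q=1: r=1, s=-33, t=37   [176*(-33) + 157*(37) = 1]
q=4: r=0, s=157, t=-176   [176*(157) + 157*(-176) = 0]
GCD = 1 with t = 37, so 157*(37) ≡ 1 (mod 176)
Inverse = 37 mod 176 = 37
Check: 157 * 37 = 5809 ≡ 1 (mod 176)

157^(-1) ≡ 37 (mod 176)


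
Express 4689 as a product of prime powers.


4689 / 3 = 1563
1563 / 3 = 521
521 / 521 = 1
4689 = 3^2 × 521


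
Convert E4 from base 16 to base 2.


E4 (base 16) = 228 (decimal)
228 (decimal) = 11100100 (base 2)


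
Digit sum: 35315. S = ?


3 + 5 + 3 + 1 + 5 = 17


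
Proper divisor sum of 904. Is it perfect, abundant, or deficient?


Proper divisors: 1, 2, 4, 8, 113, 226, 452
Sum = 1 + 2 + 4 + 8 + 113 + 226 + 452 = 806
806 < 904 → deficient

s(904) = 806 (deficient)


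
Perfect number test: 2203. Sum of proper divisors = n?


Proper divisors of 2203: 1
Sum = 1 = 1

No, 2203 is not perfect (1 ≠ 2203)


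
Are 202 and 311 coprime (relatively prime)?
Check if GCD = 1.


Euclidean algorithm:
311 = 1 * 202 + 109
202 = 1 * 109 + 93
109 = 1 * 93 + 16
93 = 5 * 16 + 13
16 = 1 * 13 + 3
13 = 4 * 3 + 1
3 = 3 * 1 + 0
GCD(202, 311) = 1

Yes, coprime (GCD = 1)


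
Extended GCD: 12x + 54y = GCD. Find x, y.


Tabular extended Euclidean (each row: r = 12*s + 54*t):
r=12, s=1, t=0
r=54, s=0, t=1
q=0: r=12, s=1, t=0   [12*(1) + 54*(0) = 12]
q=4: r=6, s=-4, t=1   [12*(-4) + 54*(1) = 6]
q=2: r=0, s=9, t=-2   [12*(9) + 54*(-2) = 0]
GCD = 6; from the row with r=6: x=-4, y=1
Check: 12*(-4) + 54*(1) = -48 + 54 = 6

GCD = 6, x = -4, y = 1


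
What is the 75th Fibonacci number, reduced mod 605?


F(k) mod 605 for k=1..75:
1, 1, 2, 3, 5, 8, 13, 21, 34, 55, 89, 144, 233, 377, 5, 382, 387, 164, 551, 110, 56, 166, 222, 388, 5, 393, 398, 186, 584, 165, 144, 309, 453, 157, 5, 162, 167, 329, 496, 220, 111, 331, 442, 168, 5, 173, 178, 351, 529, 275, 199, 474, 68, 542, 5, 547, 552, 494, 441, 330, 166, 496, 57, 553, 5, 558, 563, 516, 474, 385, 254, 34, 288, 322, 5
F(75) mod 605 = 5


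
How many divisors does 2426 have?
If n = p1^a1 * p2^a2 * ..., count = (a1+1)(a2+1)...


2426 = 2^1 × 1213^1
d(2426) = (1+1) × (1+1) = 4

4 divisors


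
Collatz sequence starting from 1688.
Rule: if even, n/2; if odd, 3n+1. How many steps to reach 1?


1688 → 844 → 422 → 211 → 634 → 317 → 952 → 476 → 238 → 119 → 358 → 179 → 538 → 269 → 808 → 404 → 202 → 101 → 304 → 152 → 76 → 38 → 19 → 58 → 29 → 88 → 44 → 22 → 11 → 34 → 17 → 52 → 26 → 13 → 40 → 20 → 10 → 5 → 16 → 8 → 4 → 2 → 1
Total steps = 42

42 steps


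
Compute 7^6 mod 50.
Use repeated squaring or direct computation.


7^1 mod 50 = 7
7^2 mod 50 = 49
7^3 mod 50 = 43
7^4 mod 50 = 1
7^5 mod 50 = 7
7^6 mod 50 = 49


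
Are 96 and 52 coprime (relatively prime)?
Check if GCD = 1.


Euclidean algorithm:
96 = 1 * 52 + 44
52 = 1 * 44 + 8
44 = 5 * 8 + 4
8 = 2 * 4 + 0
GCD(96, 52) = 4

No, not coprime (GCD = 4)


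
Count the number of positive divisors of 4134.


4134 = 2^1 × 3^1 × 13^1 × 53^1
d(4134) = (1+1) × (1+1) × (1+1) × (1+1) = 16

16 divisors


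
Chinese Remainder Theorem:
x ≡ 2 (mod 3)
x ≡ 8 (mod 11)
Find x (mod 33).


M = 3*11 = 33
M1 = M/3 = 11, M2 = M/11 = 3
M1^(-1) mod 3 = 2, M2^(-1) mod 11 = 4
x = 2*11*2 + 8*3*4 = 140
140 mod 33 = 8
Check: 8 mod 3 = 2 ✓, 8 mod 11 = 8 ✓

x ≡ 8 (mod 33)


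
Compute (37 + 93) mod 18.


37 + 93 = 130
130 mod 18 = 4


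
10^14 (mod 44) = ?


10^1 mod 44 = 10
10^2 mod 44 = 12
10^3 mod 44 = 32
10^4 mod 44 = 12
10^5 mod 44 = 32
10^6 mod 44 = 12
10^7 mod 44 = 32
10^8 mod 44 = 12
10^9 mod 44 = 32
10^10 mod 44 = 12
10^11 mod 44 = 32
10^12 mod 44 = 12
10^13 mod 44 = 32
10^14 mod 44 = 12


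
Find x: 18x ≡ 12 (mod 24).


GCD(18, 24) = 6 divides 12
Divide: 3x ≡ 2 (mod 4)
x ≡ 2 (mod 4)


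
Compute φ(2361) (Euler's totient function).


2361 = 3 × 787
Prime factors: 3, 787
φ(2361) = 2361 × (1-1/3) × (1-1/787)
= 2361 × 2/3 × 786/787 = 1572

φ(2361) = 1572


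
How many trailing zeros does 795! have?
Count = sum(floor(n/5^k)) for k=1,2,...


floor(795/5) = 159
floor(795/25) = 31
floor(795/125) = 6
floor(795/625) = 1
Total = 197

197 trailing zeros


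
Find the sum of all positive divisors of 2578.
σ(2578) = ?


Divisors of 2578: 1, 2, 1289, 2578
Sum = 1 + 2 + 1289 + 2578 = 3870

σ(2578) = 3870


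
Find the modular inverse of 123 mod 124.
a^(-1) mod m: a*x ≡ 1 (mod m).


Use the extended Euclidean algorithm on (124, 123); each row r = 124*s + 123*t:
r=124, s=1, t=0
r=123, s=0, t=1
q=1: r=1, s=1, t=-1   [124*(1) + 123*(-1) = 1]
q=123: r=0, s=-123, t=124   [124*(-123) + 123*(124) = 0]
GCD = 1 with t = -1, so 123*(-1) ≡ 1 (mod 124)
Inverse = -1 mod 124 = 123
Check: 123 * 123 = 15129 ≡ 1 (mod 124)

123^(-1) ≡ 123 (mod 124)


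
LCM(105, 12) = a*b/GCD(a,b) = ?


GCD(105, 12) = 3
LCM = 105*12/3 = 1260/3 = 420

LCM = 420


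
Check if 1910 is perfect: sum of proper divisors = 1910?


Proper divisors of 1910: 1, 2, 5, 10, 191, 382, 955
Sum = 1 + 2 + 5 + 10 + 191 + 382 + 955 = 1546

No, 1910 is not perfect (1546 ≠ 1910)


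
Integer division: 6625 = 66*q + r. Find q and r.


6625 = 66 * 100 + 25
Check: 6600 + 25 = 6625

q = 100, r = 25


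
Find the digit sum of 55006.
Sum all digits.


5 + 5 + 0 + 0 + 6 = 16


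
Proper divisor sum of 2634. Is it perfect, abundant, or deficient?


Proper divisors: 1, 2, 3, 6, 439, 878, 1317
Sum = 1 + 2 + 3 + 6 + 439 + 878 + 1317 = 2646
2646 > 2634 → abundant

s(2634) = 2646 (abundant)


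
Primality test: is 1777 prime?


Check divisors up to sqrt(1777) = 42.1545
No divisors found.
1777 is prime.

Yes, 1777 is prime


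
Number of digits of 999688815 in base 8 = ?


999688815 in base 8 = 7345405157
Number of digits = 10

10 digits (base 8)


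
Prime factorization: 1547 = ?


1547 / 7 = 221
221 / 13 = 17
17 / 17 = 1
1547 = 7 × 13 × 17


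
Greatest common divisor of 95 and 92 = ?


95 = 1 * 92 + 3
92 = 30 * 3 + 2
3 = 1 * 2 + 1
2 = 2 * 1 + 0
GCD = 1


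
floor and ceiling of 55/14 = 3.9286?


55/14 = 3.9286
floor = 3
ceil = 4

floor = 3, ceil = 4


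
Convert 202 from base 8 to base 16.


202 (base 8) = 130 (decimal)
130 (decimal) = 82 (base 16)


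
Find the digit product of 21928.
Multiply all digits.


2 × 1 × 9 × 2 × 8 = 288


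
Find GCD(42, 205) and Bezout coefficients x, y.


Tabular extended Euclidean (each row: r = 42*s + 205*t):
r=42, s=1, t=0
r=205, s=0, t=1
q=0: r=42, s=1, t=0   [42*(1) + 205*(0) = 42]
q=4: r=37, s=-4, t=1   [42*(-4) + 205*(1) = 37]
q=1: r=5, s=5, t=-1   [42*(5) + 205*(-1) = 5]
q=7: r=2, s=-39, t=8   [42*(-39) + 205*(8) = 2]
q=2: r=1, s=83, t=-17   [42*(83) + 205*(-17) = 1]
q=2: r=0, s=-205, t=42   [42*(-205) + 205*(42) = 0]
GCD = 1; from the row with r=1: x=83, y=-17
Check: 42*(83) + 205*(-17) = 3486 - 3485 = 1

GCD = 1, x = 83, y = -17


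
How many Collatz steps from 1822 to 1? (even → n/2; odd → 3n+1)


1822 → 911 → 2734 → 1367 → 4102 → 2051 → 6154 → 3077 → 9232 → 4616 → 2308 → 1154 → 577 → 1732 → 866 → 433 → 1300 → 650 → 325 → 976 → 488 → 244 → 122 → 61 → 184 → 92 → 46 → 23 → 70 → 35 → 106 → 53 → 160 → 80 → 40 → 20 → 10 → 5 → 16 → 8 → 4 → 2 → 1
Total steps = 42

42 steps


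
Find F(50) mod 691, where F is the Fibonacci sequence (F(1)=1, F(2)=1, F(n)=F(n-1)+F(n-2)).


F(k) mod 691 for k=1..50:
1, 1, 2, 3, 5, 8, 13, 21, 34, 55, 89, 144, 233, 377, 610, 296, 215, 511, 35, 546, 581, 436, 326, 71, 397, 468, 174, 642, 125, 76, 201, 277, 478, 64, 542, 606, 457, 372, 138, 510, 648, 467, 424, 200, 624, 133, 66, 199, 265, 464
F(50) mod 691 = 464


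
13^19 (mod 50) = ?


13^1 mod 50 = 13
13^2 mod 50 = 19
13^3 mod 50 = 47
13^4 mod 50 = 11
13^5 mod 50 = 43
13^6 mod 50 = 9
13^7 mod 50 = 17
13^8 mod 50 = 21
13^9 mod 50 = 23
13^10 mod 50 = 49
13^11 mod 50 = 37
13^12 mod 50 = 31
13^13 mod 50 = 3
13^14 mod 50 = 39
13^15 mod 50 = 7
13^16 mod 50 = 41
13^17 mod 50 = 33
13^18 mod 50 = 29
13^19 mod 50 = 27


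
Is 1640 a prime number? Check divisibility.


1640 / 2 = 820 (exact division)
1640 is NOT prime.

No, 1640 is not prime


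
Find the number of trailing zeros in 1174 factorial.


floor(1174/5) = 234
floor(1174/25) = 46
floor(1174/125) = 9
floor(1174/625) = 1
Total = 290

290 trailing zeros


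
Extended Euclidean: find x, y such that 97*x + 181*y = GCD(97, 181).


Tabular extended Euclidean (each row: r = 97*s + 181*t):
r=97, s=1, t=0
r=181, s=0, t=1
q=0: r=97, s=1, t=0   [97*(1) + 181*(0) = 97]
q=1: r=84, s=-1, t=1   [97*(-1) + 181*(1) = 84]
q=1: r=13, s=2, t=-1   [97*(2) + 181*(-1) = 13]
q=6: r=6, s=-13, t=7   [97*(-13) + 181*(7) = 6]
q=2: r=1, s=28, t=-15   [97*(28) + 181*(-15) = 1]
q=6: r=0, s=-181, t=97   [97*(-181) + 181*(97) = 0]
GCD = 1; from the row with r=1: x=28, y=-15
Check: 97*(28) + 181*(-15) = 2716 - 2715 = 1

GCD = 1, x = 28, y = -15


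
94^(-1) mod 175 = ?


Use the extended Euclidean algorithm on (175, 94); each row r = 175*s + 94*t:
r=175, s=1, t=0
r=94, s=0, t=1
q=1: r=81, s=1, t=-1   [175*(1) + 94*(-1) = 81]
q=1: r=13, s=-1, t=2   [175*(-1) + 94*(2) = 13]
q=6: r=3, s=7, t=-13   [175*(7) + 94*(-13) = 3]
q=4: r=1, s=-29, t=54   [175*(-29) + 94*(54) = 1]
q=3: r=0, s=94, t=-175   [175*(94) + 94*(-175) = 0]
GCD = 1 with t = 54, so 94*(54) ≡ 1 (mod 175)
Inverse = 54 mod 175 = 54
Check: 94 * 54 = 5076 ≡ 1 (mod 175)

94^(-1) ≡ 54 (mod 175)


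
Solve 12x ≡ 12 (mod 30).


GCD(12, 30) = 6 divides 12
Divide: 2x ≡ 2 (mod 5)
x ≡ 1 (mod 5)


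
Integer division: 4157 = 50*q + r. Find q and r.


4157 = 50 * 83 + 7
Check: 4150 + 7 = 4157

q = 83, r = 7


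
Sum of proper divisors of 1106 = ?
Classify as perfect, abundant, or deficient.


Proper divisors: 1, 2, 7, 14, 79, 158, 553
Sum = 1 + 2 + 7 + 14 + 79 + 158 + 553 = 814
814 < 1106 → deficient

s(1106) = 814 (deficient)


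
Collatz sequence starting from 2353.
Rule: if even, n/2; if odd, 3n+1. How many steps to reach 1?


2353 → 7060 → 3530 → 1765 → 5296 → 2648 → 1324 → 662 → 331 → 994 → 497 → 1492 → 746 → 373 → 1120 → 560 → 280 → 140 → 70 → 35 → 106 → 53 → 160 → 80 → 40 → 20 → 10 → 5 → 16 → 8 → 4 → 2 → 1
Total steps = 32

32 steps


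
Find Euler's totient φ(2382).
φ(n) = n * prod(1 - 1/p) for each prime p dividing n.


2382 = 2 × 3 × 397
Prime factors: 2, 3, 397
φ(2382) = 2382 × (1-1/2) × (1-1/3) × (1-1/397)
= 2382 × 1/2 × 2/3 × 396/397 = 792

φ(2382) = 792


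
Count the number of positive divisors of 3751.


3751 = 11^2 × 31^1
d(3751) = (2+1) × (1+1) = 6

6 divisors


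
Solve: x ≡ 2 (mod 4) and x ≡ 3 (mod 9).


M = 4*9 = 36
M1 = M/4 = 9, M2 = M/9 = 4
M1^(-1) mod 4 = 1, M2^(-1) mod 9 = 7
x = 2*9*1 + 3*4*7 = 102
102 mod 36 = 30
Check: 30 mod 4 = 2 ✓, 30 mod 9 = 3 ✓

x ≡ 30 (mod 36)


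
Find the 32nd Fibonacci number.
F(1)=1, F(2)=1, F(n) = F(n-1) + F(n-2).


Sequence: 1, 1, 2, 3, 5, 8, 13, 21, 34, 55, 89, 144, 233, 377, 610, 987, 1597, 2584, 4181, 6765, 10946, 17711, 28657, 46368, 75025, 121393, 196418, 317811, 514229, 832040, 1346269, 2178309
F(32) = 2178309


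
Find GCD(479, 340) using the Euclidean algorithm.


479 = 1 * 340 + 139
340 = 2 * 139 + 62
139 = 2 * 62 + 15
62 = 4 * 15 + 2
15 = 7 * 2 + 1
2 = 2 * 1 + 0
GCD = 1


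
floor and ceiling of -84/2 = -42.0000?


-84/2 = -42.0000
floor = -42
ceil = -42

floor = -42, ceil = -42


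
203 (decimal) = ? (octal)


203 (base 10) = 203 (decimal)
203 (decimal) = 313 (base 8)


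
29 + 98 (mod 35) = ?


29 + 98 = 127
127 mod 35 = 22


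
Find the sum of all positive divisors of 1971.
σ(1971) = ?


Divisors of 1971: 1, 3, 9, 27, 73, 219, 657, 1971
Sum = 1 + 3 + 9 + 27 + 73 + 219 + 657 + 1971 = 2960

σ(1971) = 2960


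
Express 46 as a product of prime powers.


46 / 2 = 23
23 / 23 = 1
46 = 2 × 23


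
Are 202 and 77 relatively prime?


Euclidean algorithm:
202 = 2 * 77 + 48
77 = 1 * 48 + 29
48 = 1 * 29 + 19
29 = 1 * 19 + 10
19 = 1 * 10 + 9
10 = 1 * 9 + 1
9 = 9 * 1 + 0
GCD(202, 77) = 1

Yes, coprime (GCD = 1)


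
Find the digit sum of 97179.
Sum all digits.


9 + 7 + 1 + 7 + 9 = 33


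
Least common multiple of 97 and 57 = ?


GCD(97, 57) = 1
LCM = 97*57/1 = 5529/1 = 5529

LCM = 5529


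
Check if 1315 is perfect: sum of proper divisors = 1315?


Proper divisors of 1315: 1, 5, 263
Sum = 1 + 5 + 263 = 269

No, 1315 is not perfect (269 ≠ 1315)


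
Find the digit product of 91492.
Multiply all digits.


9 × 1 × 4 × 9 × 2 = 648


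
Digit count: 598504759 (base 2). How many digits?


598504759 in base 2 = 100011101011000111010100110111
Number of digits = 30

30 digits (base 2)


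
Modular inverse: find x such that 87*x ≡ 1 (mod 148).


Use the extended Euclidean algorithm on (148, 87); each row r = 148*s + 87*t:
r=148, s=1, t=0
r=87, s=0, t=1
q=1: r=61, s=1, t=-1   [148*(1) + 87*(-1) = 61]
q=1: r=26, s=-1, t=2   [148*(-1) + 87*(2) = 26]
q=2: r=9, s=3, t=-5   [148*(3) + 87*(-5) = 9]
q=2: r=8, s=-7, t=12   [148*(-7) + 87*(12) = 8]
q=1: r=1, s=10, t=-17   [148*(10) + 87*(-17) = 1]
q=8: r=0, s=-87, t=148   [148*(-87) + 87*(148) = 0]
GCD = 1 with t = -17, so 87*(-17) ≡ 1 (mod 148)
Inverse = -17 mod 148 = 131
Check: 87 * 131 = 11397 ≡ 1 (mod 148)

87^(-1) ≡ 131 (mod 148)


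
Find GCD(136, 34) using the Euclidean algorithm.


136 = 4 * 34 + 0
GCD = 34


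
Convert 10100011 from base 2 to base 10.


10100011 (base 2) = 163 (decimal)
163 (decimal) = 163 (base 10)


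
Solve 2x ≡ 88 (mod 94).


GCD(2, 94) = 2 divides 88
Divide: 1x ≡ 44 (mod 47)
x ≡ 44 (mod 47)


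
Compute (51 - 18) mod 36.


51 - 18 = 33
33 mod 36 = 33


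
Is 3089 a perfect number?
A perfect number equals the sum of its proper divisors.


Proper divisors of 3089: 1
Sum = 1 = 1

No, 3089 is not perfect (1 ≠ 3089)


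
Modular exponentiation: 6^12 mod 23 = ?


6^1 mod 23 = 6
6^2 mod 23 = 13
6^3 mod 23 = 9
6^4 mod 23 = 8
6^5 mod 23 = 2
6^6 mod 23 = 12
6^7 mod 23 = 3
6^8 mod 23 = 18
6^9 mod 23 = 16
6^10 mod 23 = 4
6^11 mod 23 = 1
6^12 mod 23 = 6


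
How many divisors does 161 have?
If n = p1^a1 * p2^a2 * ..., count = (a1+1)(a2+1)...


161 = 7^1 × 23^1
d(161) = (1+1) × (1+1) = 4

4 divisors


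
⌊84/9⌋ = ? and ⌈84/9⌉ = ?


84/9 = 9.3333
floor = 9
ceil = 10

floor = 9, ceil = 10


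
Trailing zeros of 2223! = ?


floor(2223/5) = 444
floor(2223/25) = 88
floor(2223/125) = 17
floor(2223/625) = 3
Total = 552

552 trailing zeros


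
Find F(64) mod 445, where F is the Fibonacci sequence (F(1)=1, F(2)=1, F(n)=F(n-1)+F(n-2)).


F(k) mod 445 for k=1..64:
1, 1, 2, 3, 5, 8, 13, 21, 34, 55, 89, 144, 233, 377, 165, 97, 262, 359, 176, 90, 266, 356, 177, 88, 265, 353, 173, 81, 254, 335, 144, 34, 178, 212, 390, 157, 102, 259, 361, 175, 91, 266, 357, 178, 90, 268, 358, 181, 94, 275, 369, 199, 123, 322, 0, 322, 322, 199, 76, 275, 351, 181, 87, 268
F(64) mod 445 = 268


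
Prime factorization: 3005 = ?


3005 / 5 = 601
601 / 601 = 1
3005 = 5 × 601


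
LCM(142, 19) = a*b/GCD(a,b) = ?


GCD(142, 19) = 1
LCM = 142*19/1 = 2698/1 = 2698

LCM = 2698


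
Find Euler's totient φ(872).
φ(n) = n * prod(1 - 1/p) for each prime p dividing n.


872 = 2^3 × 109
Prime factors: 2, 109
φ(872) = 872 × (1-1/2) × (1-1/109)
= 872 × 1/2 × 108/109 = 432

φ(872) = 432


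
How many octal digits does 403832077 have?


403832077 in base 8 = 3004376415
Number of digits = 10

10 digits (base 8)


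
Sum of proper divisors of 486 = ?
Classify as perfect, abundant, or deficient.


Proper divisors: 1, 2, 3, 6, 9, 18, 27, 54, 81, 162, 243
Sum = 1 + 2 + 3 + 6 + 9 + 18 + 27 + 54 + 81 + 162 + 243 = 606
606 > 486 → abundant

s(486) = 606 (abundant)


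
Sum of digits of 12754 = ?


1 + 2 + 7 + 5 + 4 = 19


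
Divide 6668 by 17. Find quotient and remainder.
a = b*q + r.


6668 = 17 * 392 + 4
Check: 6664 + 4 = 6668

q = 392, r = 4


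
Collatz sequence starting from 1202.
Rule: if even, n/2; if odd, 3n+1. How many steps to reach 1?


1202 → 601 → 1804 → 902 → 451 → 1354 → 677 → 2032 → 1016 → 508 → 254 → 127 → 382 → 191 → 574 → 287 → 862 → 431 → 1294 → 647 → 1942 → 971 → 2914 → 1457 → 4372 → 2186 → 1093 → 3280 → 1640 → 820 → 410 → 205 → 616 → 308 → 154 → 77 → 232 → 116 → 58 → 29 → 88 → 44 → 22 → 11 → 34 → 17 → 52 → 26 → 13 → 40 → 20 → 10 → 5 → 16 → 8 → 4 → 2 → 1
Total steps = 57

57 steps


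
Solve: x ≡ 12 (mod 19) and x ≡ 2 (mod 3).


M = 19*3 = 57
M1 = M/19 = 3, M2 = M/3 = 19
M1^(-1) mod 19 = 13, M2^(-1) mod 3 = 1
x = 12*3*13 + 2*19*1 = 506
506 mod 57 = 50
Check: 50 mod 19 = 12 ✓, 50 mod 3 = 2 ✓

x ≡ 50 (mod 57)


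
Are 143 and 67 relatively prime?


Euclidean algorithm:
143 = 2 * 67 + 9
67 = 7 * 9 + 4
9 = 2 * 4 + 1
4 = 4 * 1 + 0
GCD(143, 67) = 1

Yes, coprime (GCD = 1)


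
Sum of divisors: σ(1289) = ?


Divisors of 1289: 1, 1289
Sum = 1 + 1289 = 1290

σ(1289) = 1290


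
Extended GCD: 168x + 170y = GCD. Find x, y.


Tabular extended Euclidean (each row: r = 168*s + 170*t):
r=168, s=1, t=0
r=170, s=0, t=1
q=0: r=168, s=1, t=0   [168*(1) + 170*(0) = 168]
q=1: r=2, s=-1, t=1   [168*(-1) + 170*(1) = 2]
q=84: r=0, s=85, t=-84   [168*(85) + 170*(-84) = 0]
GCD = 2; from the row with r=2: x=-1, y=1
Check: 168*(-1) + 170*(1) = -168 + 170 = 2

GCD = 2, x = -1, y = 1


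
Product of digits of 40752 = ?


4 × 0 × 7 × 5 × 2 = 0


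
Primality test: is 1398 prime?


1398 / 2 = 699 (exact division)
1398 is NOT prime.

No, 1398 is not prime


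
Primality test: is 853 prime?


Check divisors up to sqrt(853) = 29.2062
No divisors found.
853 is prime.

Yes, 853 is prime


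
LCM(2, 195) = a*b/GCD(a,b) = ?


GCD(2, 195) = 1
LCM = 2*195/1 = 390/1 = 390

LCM = 390


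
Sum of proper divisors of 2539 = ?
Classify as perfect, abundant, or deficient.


Proper divisors: 1
Sum = 1 = 1
1 < 2539 → deficient

s(2539) = 1 (deficient)


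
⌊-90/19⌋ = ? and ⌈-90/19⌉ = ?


-90/19 = -4.7368
floor = -5
ceil = -4

floor = -5, ceil = -4


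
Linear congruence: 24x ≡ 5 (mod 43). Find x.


GCD(24, 43) = 1, unique solution
a^(-1) mod 43 = 9
x = 9 * 5 mod 43 = 2

x ≡ 2 (mod 43)


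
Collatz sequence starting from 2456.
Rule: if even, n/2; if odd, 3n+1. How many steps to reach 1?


2456 → 1228 → 614 → 307 → 922 → 461 → 1384 → 692 → 346 → 173 → 520 → 260 → 130 → 65 → 196 → 98 → 49 → 148 → 74 → 37 → 112 → 56 → 28 → 14 → 7 → 22 → 11 → 34 → 17 → 52 → 26 → 13 → 40 → 20 → 10 → 5 → 16 → 8 → 4 → 2 → 1
Total steps = 40

40 steps


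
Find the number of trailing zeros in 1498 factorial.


floor(1498/5) = 299
floor(1498/25) = 59
floor(1498/125) = 11
floor(1498/625) = 2
Total = 371

371 trailing zeros


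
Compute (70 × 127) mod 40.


70 × 127 = 8890
8890 mod 40 = 10


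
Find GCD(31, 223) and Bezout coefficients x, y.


Tabular extended Euclidean (each row: r = 31*s + 223*t):
r=31, s=1, t=0
r=223, s=0, t=1
q=0: r=31, s=1, t=0   [31*(1) + 223*(0) = 31]
q=7: r=6, s=-7, t=1   [31*(-7) + 223*(1) = 6]
q=5: r=1, s=36, t=-5   [31*(36) + 223*(-5) = 1]
q=6: r=0, s=-223, t=31   [31*(-223) + 223*(31) = 0]
GCD = 1; from the row with r=1: x=36, y=-5
Check: 31*(36) + 223*(-5) = 1116 - 1115 = 1

GCD = 1, x = 36, y = -5


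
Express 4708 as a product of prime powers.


4708 / 2 = 2354
2354 / 2 = 1177
1177 / 11 = 107
107 / 107 = 1
4708 = 2^2 × 11 × 107


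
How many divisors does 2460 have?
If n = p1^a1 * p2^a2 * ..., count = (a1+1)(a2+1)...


2460 = 2^2 × 3^1 × 5^1 × 41^1
d(2460) = (2+1) × (1+1) × (1+1) × (1+1) = 24

24 divisors


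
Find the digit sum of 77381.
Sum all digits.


7 + 7 + 3 + 8 + 1 = 26


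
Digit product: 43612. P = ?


4 × 3 × 6 × 1 × 2 = 144


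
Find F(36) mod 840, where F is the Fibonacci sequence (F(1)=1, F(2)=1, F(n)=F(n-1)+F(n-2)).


F(k) mod 840 for k=1..36:
1, 1, 2, 3, 5, 8, 13, 21, 34, 55, 89, 144, 233, 377, 610, 147, 757, 64, 821, 45, 26, 71, 97, 168, 265, 433, 698, 291, 149, 440, 589, 189, 778, 127, 65, 192
F(36) mod 840 = 192


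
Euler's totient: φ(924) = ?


924 = 2^2 × 3 × 7 × 11
Prime factors: 2, 3, 7, 11
φ(924) = 924 × (1-1/2) × (1-1/3) × (1-1/7) × (1-1/11)
= 924 × 1/2 × 2/3 × 6/7 × 10/11 = 240

φ(924) = 240


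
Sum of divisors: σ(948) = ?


Divisors of 948: 1, 2, 3, 4, 6, 12, 79, 158, 237, 316, 474, 948
Sum = 1 + 2 + 3 + 4 + 6 + 12 + 79 + 158 + 237 + 316 + 474 + 948 = 2240

σ(948) = 2240


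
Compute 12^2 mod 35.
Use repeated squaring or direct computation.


12^1 mod 35 = 12
12^2 mod 35 = 4


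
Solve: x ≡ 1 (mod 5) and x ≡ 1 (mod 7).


M = 5*7 = 35
M1 = M/5 = 7, M2 = M/7 = 5
M1^(-1) mod 5 = 3, M2^(-1) mod 7 = 3
x = 1*7*3 + 1*5*3 = 36
36 mod 35 = 1
Check: 1 mod 5 = 1 ✓, 1 mod 7 = 1 ✓

x ≡ 1 (mod 35)


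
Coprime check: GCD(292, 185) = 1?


Euclidean algorithm:
292 = 1 * 185 + 107
185 = 1 * 107 + 78
107 = 1 * 78 + 29
78 = 2 * 29 + 20
29 = 1 * 20 + 9
20 = 2 * 9 + 2
9 = 4 * 2 + 1
2 = 2 * 1 + 0
GCD(292, 185) = 1

Yes, coprime (GCD = 1)


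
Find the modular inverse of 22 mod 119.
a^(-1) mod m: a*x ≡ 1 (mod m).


Use the extended Euclidean algorithm on (119, 22); each row r = 119*s + 22*t:
r=119, s=1, t=0
r=22, s=0, t=1
q=5: r=9, s=1, t=-5   [119*(1) + 22*(-5) = 9]
q=2: r=4, s=-2, t=11   [119*(-2) + 22*(11) = 4]
q=2: r=1, s=5, t=-27   [119*(5) + 22*(-27) = 1]
q=4: r=0, s=-22, t=119   [119*(-22) + 22*(119) = 0]
GCD = 1 with t = -27, so 22*(-27) ≡ 1 (mod 119)
Inverse = -27 mod 119 = 92
Check: 22 * 92 = 2024 ≡ 1 (mod 119)

22^(-1) ≡ 92 (mod 119)


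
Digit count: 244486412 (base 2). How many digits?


244486412 in base 2 = 1110100100101001000100001100
Number of digits = 28

28 digits (base 2)


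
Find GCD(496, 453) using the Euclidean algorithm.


496 = 1 * 453 + 43
453 = 10 * 43 + 23
43 = 1 * 23 + 20
23 = 1 * 20 + 3
20 = 6 * 3 + 2
3 = 1 * 2 + 1
2 = 2 * 1 + 0
GCD = 1


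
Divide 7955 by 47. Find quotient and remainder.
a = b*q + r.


7955 = 47 * 169 + 12
Check: 7943 + 12 = 7955

q = 169, r = 12


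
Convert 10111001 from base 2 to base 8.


10111001 (base 2) = 185 (decimal)
185 (decimal) = 271 (base 8)


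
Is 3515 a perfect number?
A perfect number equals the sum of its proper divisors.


Proper divisors of 3515: 1, 5, 19, 37, 95, 185, 703
Sum = 1 + 5 + 19 + 37 + 95 + 185 + 703 = 1045

No, 3515 is not perfect (1045 ≠ 3515)


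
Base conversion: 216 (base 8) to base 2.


216 (base 8) = 142 (decimal)
142 (decimal) = 10001110 (base 2)


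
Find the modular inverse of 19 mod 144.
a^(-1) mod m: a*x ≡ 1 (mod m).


Use the extended Euclidean algorithm on (144, 19); each row r = 144*s + 19*t:
r=144, s=1, t=0
r=19, s=0, t=1
q=7: r=11, s=1, t=-7   [144*(1) + 19*(-7) = 11]
q=1: r=8, s=-1, t=8   [144*(-1) + 19*(8) = 8]
q=1: r=3, s=2, t=-15   [144*(2) + 19*(-15) = 3]
q=2: r=2, s=-5, t=38   [144*(-5) + 19*(38) = 2]
q=1: r=1, s=7, t=-53   [144*(7) + 19*(-53) = 1]
q=2: r=0, s=-19, t=144   [144*(-19) + 19*(144) = 0]
GCD = 1 with t = -53, so 19*(-53) ≡ 1 (mod 144)
Inverse = -53 mod 144 = 91
Check: 19 * 91 = 1729 ≡ 1 (mod 144)

19^(-1) ≡ 91 (mod 144)


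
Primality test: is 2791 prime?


Check divisors up to sqrt(2791) = 52.8299
No divisors found.
2791 is prime.

Yes, 2791 is prime


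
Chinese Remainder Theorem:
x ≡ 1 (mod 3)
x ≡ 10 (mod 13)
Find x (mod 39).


M = 3*13 = 39
M1 = M/3 = 13, M2 = M/13 = 3
M1^(-1) mod 3 = 1, M2^(-1) mod 13 = 9
x = 1*13*1 + 10*3*9 = 283
283 mod 39 = 10
Check: 10 mod 3 = 1 ✓, 10 mod 13 = 10 ✓

x ≡ 10 (mod 39)


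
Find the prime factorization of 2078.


2078 / 2 = 1039
1039 / 1039 = 1
2078 = 2 × 1039


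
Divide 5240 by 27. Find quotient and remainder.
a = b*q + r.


5240 = 27 * 194 + 2
Check: 5238 + 2 = 5240

q = 194, r = 2


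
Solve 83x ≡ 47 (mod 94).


GCD(83, 94) = 1, unique solution
a^(-1) mod 94 = 17
x = 17 * 47 mod 94 = 47

x ≡ 47 (mod 94)


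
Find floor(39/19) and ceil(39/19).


39/19 = 2.0526
floor = 2
ceil = 3

floor = 2, ceil = 3


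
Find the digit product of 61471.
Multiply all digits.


6 × 1 × 4 × 7 × 1 = 168


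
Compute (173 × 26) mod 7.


173 × 26 = 4498
4498 mod 7 = 4


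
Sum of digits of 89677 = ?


8 + 9 + 6 + 7 + 7 = 37


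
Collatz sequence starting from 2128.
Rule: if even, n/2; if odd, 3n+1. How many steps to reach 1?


2128 → 1064 → 532 → 266 → 133 → 400 → 200 → 100 → 50 → 25 → 76 → 38 → 19 → 58 → 29 → 88 → 44 → 22 → 11 → 34 → 17 → 52 → 26 → 13 → 40 → 20 → 10 → 5 → 16 → 8 → 4 → 2 → 1
Total steps = 32

32 steps


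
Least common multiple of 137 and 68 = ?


GCD(137, 68) = 1
LCM = 137*68/1 = 9316/1 = 9316

LCM = 9316


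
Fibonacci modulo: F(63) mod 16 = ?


F(k) mod 16 for k=1..63:
1, 1, 2, 3, 5, 8, 13, 5, 2, 7, 9, 0, 9, 9, 2, 11, 13, 8, 5, 13, 2, 15, 1, 0, 1, 1, 2, 3, 5, 8, 13, 5, 2, 7, 9, 0, 9, 9, 2, 11, 13, 8, 5, 13, 2, 15, 1, 0, 1, 1, 2, 3, 5, 8, 13, 5, 2, 7, 9, 0, 9, 9, 2
F(63) mod 16 = 2


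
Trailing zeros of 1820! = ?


floor(1820/5) = 364
floor(1820/25) = 72
floor(1820/125) = 14
floor(1820/625) = 2
Total = 452

452 trailing zeros


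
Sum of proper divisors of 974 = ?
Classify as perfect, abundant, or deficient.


Proper divisors: 1, 2, 487
Sum = 1 + 2 + 487 = 490
490 < 974 → deficient

s(974) = 490 (deficient)


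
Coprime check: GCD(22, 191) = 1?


Euclidean algorithm:
191 = 8 * 22 + 15
22 = 1 * 15 + 7
15 = 2 * 7 + 1
7 = 7 * 1 + 0
GCD(22, 191) = 1

Yes, coprime (GCD = 1)


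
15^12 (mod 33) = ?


15^1 mod 33 = 15
15^2 mod 33 = 27
15^3 mod 33 = 9
15^4 mod 33 = 3
15^5 mod 33 = 12
15^6 mod 33 = 15
15^7 mod 33 = 27
15^8 mod 33 = 9
15^9 mod 33 = 3
15^10 mod 33 = 12
15^11 mod 33 = 15
15^12 mod 33 = 27


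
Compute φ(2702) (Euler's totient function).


2702 = 2 × 7 × 193
Prime factors: 2, 7, 193
φ(2702) = 2702 × (1-1/2) × (1-1/7) × (1-1/193)
= 2702 × 1/2 × 6/7 × 192/193 = 1152

φ(2702) = 1152


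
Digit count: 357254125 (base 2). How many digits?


357254125 in base 2 = 10101010010110100001111101101
Number of digits = 29

29 digits (base 2)


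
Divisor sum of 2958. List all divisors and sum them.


Divisors of 2958: 1, 2, 3, 6, 17, 29, 34, 51, 58, 87, 102, 174, 493, 986, 1479, 2958
Sum = 1 + 2 + 3 + 6 + 17 + 29 + 34 + 51 + 58 + 87 + 102 + 174 + 493 + 986 + 1479 + 2958 = 6480

σ(2958) = 6480


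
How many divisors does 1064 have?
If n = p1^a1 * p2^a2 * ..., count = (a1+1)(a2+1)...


1064 = 2^3 × 7^1 × 19^1
d(1064) = (3+1) × (1+1) × (1+1) = 16

16 divisors


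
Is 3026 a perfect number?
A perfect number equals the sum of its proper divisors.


Proper divisors of 3026: 1, 2, 17, 34, 89, 178, 1513
Sum = 1 + 2 + 17 + 34 + 89 + 178 + 1513 = 1834

No, 3026 is not perfect (1834 ≠ 3026)


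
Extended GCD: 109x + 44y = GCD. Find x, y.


Tabular extended Euclidean (each row: r = 109*s + 44*t):
r=109, s=1, t=0
r=44, s=0, t=1
q=2: r=21, s=1, t=-2   [109*(1) + 44*(-2) = 21]
q=2: r=2, s=-2, t=5   [109*(-2) + 44*(5) = 2]
q=10: r=1, s=21, t=-52   [109*(21) + 44*(-52) = 1]
q=2: r=0, s=-44, t=109   [109*(-44) + 44*(109) = 0]
GCD = 1; from the row with r=1: x=21, y=-52
Check: 109*(21) + 44*(-52) = 2289 - 2288 = 1

GCD = 1, x = 21, y = -52


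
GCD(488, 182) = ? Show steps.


488 = 2 * 182 + 124
182 = 1 * 124 + 58
124 = 2 * 58 + 8
58 = 7 * 8 + 2
8 = 4 * 2 + 0
GCD = 2


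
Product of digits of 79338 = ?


7 × 9 × 3 × 3 × 8 = 4536
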